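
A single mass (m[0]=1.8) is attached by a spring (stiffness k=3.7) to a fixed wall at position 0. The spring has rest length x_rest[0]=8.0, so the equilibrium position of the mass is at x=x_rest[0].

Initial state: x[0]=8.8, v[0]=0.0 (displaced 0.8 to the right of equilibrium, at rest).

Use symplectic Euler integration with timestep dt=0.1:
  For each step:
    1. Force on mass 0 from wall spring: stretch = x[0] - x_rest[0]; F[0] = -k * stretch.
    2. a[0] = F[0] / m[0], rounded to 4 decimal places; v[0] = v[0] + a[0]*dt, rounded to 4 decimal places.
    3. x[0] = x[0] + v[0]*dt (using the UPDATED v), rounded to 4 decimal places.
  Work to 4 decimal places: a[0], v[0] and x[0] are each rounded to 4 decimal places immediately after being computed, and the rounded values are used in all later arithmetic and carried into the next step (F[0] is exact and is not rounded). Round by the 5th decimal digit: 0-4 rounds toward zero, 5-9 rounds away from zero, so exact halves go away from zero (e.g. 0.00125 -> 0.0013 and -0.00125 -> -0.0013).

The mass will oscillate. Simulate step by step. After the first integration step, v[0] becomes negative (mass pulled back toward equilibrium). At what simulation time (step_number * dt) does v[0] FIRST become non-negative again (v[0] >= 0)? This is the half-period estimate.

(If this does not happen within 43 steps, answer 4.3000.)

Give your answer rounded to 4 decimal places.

Answer: 2.2000

Derivation:
Step 0: x=[8.8000] v=[0.0000]
Step 1: x=[8.7836] v=[-0.1644]
Step 2: x=[8.7511] v=[-0.3255]
Step 3: x=[8.7031] v=[-0.4799]
Step 4: x=[8.6407] v=[-0.6244]
Step 5: x=[8.5651] v=[-0.7561]
Step 6: x=[8.4779] v=[-0.8723]
Step 7: x=[8.3809] v=[-0.9705]
Step 8: x=[8.2760] v=[-1.0488]
Step 9: x=[8.1655] v=[-1.1055]
Step 10: x=[8.0516] v=[-1.1395]
Step 11: x=[7.9366] v=[-1.1501]
Step 12: x=[7.8229] v=[-1.1371]
Step 13: x=[7.7128] v=[-1.1007]
Step 14: x=[7.6086] v=[-1.0417]
Step 15: x=[7.5125] v=[-0.9613]
Step 16: x=[7.4264] v=[-0.8611]
Step 17: x=[7.3521] v=[-0.7432]
Step 18: x=[7.2911] v=[-0.6100]
Step 19: x=[7.2447] v=[-0.4643]
Step 20: x=[7.2138] v=[-0.3090]
Step 21: x=[7.1991] v=[-0.1474]
Step 22: x=[7.2008] v=[0.0172]
First v>=0 after going negative at step 22, time=2.2000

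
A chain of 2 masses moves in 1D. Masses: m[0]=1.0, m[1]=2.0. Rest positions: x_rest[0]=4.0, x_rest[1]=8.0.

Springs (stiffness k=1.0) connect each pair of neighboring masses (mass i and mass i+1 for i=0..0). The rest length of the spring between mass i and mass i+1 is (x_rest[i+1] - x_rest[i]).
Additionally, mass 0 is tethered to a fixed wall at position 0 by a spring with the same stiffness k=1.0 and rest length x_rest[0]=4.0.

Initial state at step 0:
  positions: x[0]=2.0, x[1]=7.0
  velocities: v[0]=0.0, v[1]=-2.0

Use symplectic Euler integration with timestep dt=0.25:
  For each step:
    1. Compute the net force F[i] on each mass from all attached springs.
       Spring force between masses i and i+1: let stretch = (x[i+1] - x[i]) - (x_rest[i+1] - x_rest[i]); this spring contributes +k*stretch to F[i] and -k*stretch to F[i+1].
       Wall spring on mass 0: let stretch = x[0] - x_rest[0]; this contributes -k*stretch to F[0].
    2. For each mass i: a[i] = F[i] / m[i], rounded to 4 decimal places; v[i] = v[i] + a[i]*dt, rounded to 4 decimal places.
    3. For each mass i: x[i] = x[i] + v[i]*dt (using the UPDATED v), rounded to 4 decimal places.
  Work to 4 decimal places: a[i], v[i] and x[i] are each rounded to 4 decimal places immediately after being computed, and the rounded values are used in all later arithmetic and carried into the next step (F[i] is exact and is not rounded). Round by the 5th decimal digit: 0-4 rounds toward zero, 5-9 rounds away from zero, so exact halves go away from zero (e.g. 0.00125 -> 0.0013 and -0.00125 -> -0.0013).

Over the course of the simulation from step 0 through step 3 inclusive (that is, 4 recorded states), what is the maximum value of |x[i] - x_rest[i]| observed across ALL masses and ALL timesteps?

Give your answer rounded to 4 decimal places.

Step 0: x=[2.0000 7.0000] v=[0.0000 -2.0000]
Step 1: x=[2.1875 6.4688] v=[0.7500 -2.1250]
Step 2: x=[2.5059 5.9288] v=[1.2735 -2.1602]
Step 3: x=[2.8816 5.4068] v=[1.5028 -2.0881]
Max displacement = 2.5932

Answer: 2.5932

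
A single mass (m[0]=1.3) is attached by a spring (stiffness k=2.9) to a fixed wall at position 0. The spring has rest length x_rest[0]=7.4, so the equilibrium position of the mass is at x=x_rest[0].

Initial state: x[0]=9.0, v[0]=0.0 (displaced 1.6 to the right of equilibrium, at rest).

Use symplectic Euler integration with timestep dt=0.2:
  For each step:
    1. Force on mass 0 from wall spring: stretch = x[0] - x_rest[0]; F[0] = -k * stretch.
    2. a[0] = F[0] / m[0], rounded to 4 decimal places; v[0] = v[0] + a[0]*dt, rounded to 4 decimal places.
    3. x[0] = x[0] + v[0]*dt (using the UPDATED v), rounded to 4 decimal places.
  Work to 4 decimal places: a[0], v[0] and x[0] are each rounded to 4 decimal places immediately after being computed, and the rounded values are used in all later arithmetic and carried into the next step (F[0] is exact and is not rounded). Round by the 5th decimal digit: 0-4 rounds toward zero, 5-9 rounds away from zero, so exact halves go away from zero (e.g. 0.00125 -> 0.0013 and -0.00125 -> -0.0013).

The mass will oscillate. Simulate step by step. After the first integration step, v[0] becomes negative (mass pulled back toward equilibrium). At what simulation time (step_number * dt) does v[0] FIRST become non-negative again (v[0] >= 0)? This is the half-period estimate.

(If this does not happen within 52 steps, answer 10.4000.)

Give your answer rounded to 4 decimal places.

Answer: 2.2000

Derivation:
Step 0: x=[9.0000] v=[0.0000]
Step 1: x=[8.8572] v=[-0.7138]
Step 2: x=[8.5844] v=[-1.3639]
Step 3: x=[8.2059] v=[-1.8923]
Step 4: x=[7.7555] v=[-2.2519]
Step 5: x=[7.2734] v=[-2.4105]
Step 6: x=[6.8026] v=[-2.3540]
Step 7: x=[6.3851] v=[-2.0875]
Step 8: x=[6.0582] v=[-1.6347]
Step 9: x=[5.8510] v=[-1.0361]
Step 10: x=[5.7820] v=[-0.3450]
Step 11: x=[5.8574] v=[0.3769]
First v>=0 after going negative at step 11, time=2.2000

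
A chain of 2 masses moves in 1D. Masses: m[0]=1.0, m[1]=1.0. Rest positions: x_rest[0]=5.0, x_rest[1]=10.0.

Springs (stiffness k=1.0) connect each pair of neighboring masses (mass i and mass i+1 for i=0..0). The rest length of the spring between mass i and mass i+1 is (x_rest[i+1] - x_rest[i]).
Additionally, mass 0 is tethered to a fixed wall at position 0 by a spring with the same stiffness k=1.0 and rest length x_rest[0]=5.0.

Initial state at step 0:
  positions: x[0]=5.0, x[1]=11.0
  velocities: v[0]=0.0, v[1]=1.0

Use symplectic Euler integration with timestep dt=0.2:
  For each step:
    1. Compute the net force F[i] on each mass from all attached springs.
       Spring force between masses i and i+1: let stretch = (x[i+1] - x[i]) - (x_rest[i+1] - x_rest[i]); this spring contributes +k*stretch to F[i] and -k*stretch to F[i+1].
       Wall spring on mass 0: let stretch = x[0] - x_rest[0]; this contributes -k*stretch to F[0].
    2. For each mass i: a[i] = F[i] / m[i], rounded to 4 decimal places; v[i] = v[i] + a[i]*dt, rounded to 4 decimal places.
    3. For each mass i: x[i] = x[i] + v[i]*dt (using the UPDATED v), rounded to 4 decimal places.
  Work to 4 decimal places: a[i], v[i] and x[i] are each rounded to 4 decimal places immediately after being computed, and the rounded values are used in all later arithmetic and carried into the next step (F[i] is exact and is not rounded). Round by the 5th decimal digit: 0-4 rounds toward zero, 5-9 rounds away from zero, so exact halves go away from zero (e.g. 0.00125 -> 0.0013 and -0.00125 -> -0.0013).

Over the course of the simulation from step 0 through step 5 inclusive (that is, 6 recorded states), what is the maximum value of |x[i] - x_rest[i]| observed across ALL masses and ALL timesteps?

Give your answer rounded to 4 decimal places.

Answer: 1.3696

Derivation:
Step 0: x=[5.0000 11.0000] v=[0.0000 1.0000]
Step 1: x=[5.0400 11.1600] v=[0.2000 0.8000]
Step 2: x=[5.1232 11.2752] v=[0.4160 0.5760]
Step 3: x=[5.2476 11.3443] v=[0.6218 0.3456]
Step 4: x=[5.4059 11.3696] v=[0.7916 0.1263]
Step 5: x=[5.5865 11.3563] v=[0.9032 -0.0664]
Max displacement = 1.3696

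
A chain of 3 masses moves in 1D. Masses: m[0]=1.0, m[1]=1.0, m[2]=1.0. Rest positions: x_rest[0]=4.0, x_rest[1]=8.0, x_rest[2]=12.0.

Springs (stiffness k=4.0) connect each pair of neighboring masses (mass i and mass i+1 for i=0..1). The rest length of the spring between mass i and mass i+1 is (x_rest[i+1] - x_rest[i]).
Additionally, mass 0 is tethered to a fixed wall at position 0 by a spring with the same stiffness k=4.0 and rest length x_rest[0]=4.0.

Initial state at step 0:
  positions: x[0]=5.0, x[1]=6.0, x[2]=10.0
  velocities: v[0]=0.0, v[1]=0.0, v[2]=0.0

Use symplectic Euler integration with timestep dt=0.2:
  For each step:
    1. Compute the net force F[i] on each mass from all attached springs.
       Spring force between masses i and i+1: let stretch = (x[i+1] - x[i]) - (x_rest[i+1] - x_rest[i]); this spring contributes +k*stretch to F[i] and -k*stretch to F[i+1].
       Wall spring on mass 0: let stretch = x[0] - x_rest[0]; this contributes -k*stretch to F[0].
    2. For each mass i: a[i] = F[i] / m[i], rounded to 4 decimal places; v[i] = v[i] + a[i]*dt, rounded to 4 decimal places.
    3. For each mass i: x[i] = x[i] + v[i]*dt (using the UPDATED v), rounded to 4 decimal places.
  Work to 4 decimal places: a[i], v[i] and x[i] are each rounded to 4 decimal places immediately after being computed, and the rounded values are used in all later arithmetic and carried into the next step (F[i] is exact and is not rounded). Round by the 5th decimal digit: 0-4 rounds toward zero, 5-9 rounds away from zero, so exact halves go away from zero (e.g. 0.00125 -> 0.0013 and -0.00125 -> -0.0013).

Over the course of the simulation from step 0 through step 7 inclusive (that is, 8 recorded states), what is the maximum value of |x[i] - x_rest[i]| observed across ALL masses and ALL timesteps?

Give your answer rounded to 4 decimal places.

Step 0: x=[5.0000 6.0000 10.0000] v=[0.0000 0.0000 0.0000]
Step 1: x=[4.3600 6.4800 10.0000] v=[-3.2000 2.4000 0.0000]
Step 2: x=[3.3616 7.1840 10.0768] v=[-4.9920 3.5200 0.3840]
Step 3: x=[2.4369 7.7393 10.3308] v=[-4.6234 2.7763 1.2698]
Step 4: x=[1.9707 7.8608 10.8101] v=[-2.3310 0.6076 2.3966]
Step 5: x=[2.1316 7.5118 11.4575] v=[0.8045 -1.7450 3.2372]
Step 6: x=[2.8123 6.9333 12.1136] v=[3.4034 -2.8926 3.2806]
Step 7: x=[3.7024 6.5243 12.5809] v=[4.4504 -2.0452 2.3364]
Max displacement = 2.0293

Answer: 2.0293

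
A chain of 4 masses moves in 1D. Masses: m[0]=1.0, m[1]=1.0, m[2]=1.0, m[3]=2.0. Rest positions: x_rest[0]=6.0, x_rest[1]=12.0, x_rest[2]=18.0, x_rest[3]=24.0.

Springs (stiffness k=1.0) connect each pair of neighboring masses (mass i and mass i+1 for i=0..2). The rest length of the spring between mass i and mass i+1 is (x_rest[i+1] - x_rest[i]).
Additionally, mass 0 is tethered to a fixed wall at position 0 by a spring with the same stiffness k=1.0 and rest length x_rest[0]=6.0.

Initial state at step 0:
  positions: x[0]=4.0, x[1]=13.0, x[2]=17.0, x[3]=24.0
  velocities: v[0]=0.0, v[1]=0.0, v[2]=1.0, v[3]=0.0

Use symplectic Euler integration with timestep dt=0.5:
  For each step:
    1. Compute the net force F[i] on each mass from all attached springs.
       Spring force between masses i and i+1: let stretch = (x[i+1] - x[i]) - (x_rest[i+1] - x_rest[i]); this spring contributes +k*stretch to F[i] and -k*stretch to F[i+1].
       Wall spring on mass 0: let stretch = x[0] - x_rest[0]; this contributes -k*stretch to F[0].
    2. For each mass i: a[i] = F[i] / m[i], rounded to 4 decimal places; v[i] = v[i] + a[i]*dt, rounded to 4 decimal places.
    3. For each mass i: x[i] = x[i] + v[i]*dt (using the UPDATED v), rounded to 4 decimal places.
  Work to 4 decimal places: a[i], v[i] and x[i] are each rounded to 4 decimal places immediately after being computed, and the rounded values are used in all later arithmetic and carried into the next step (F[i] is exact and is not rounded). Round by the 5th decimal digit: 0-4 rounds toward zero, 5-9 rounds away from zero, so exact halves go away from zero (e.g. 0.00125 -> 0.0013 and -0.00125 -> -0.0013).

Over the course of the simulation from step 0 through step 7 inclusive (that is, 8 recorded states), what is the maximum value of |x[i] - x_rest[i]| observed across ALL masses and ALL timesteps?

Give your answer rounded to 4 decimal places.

Answer: 2.5623

Derivation:
Step 0: x=[4.0000 13.0000 17.0000 24.0000] v=[0.0000 0.0000 1.0000 0.0000]
Step 1: x=[5.2500 11.7500 18.2500 23.8750] v=[2.5000 -2.5000 2.5000 -0.2500]
Step 2: x=[6.8125 10.5000 19.2813 23.7969] v=[3.1250 -2.5000 2.0625 -0.1563]
Step 3: x=[7.5938 10.5235 19.2461 23.9043] v=[1.5625 0.0469 -0.0704 0.2148]
Step 4: x=[7.2090 11.9952 18.1948 24.1795] v=[-0.7696 2.9434 -2.1026 0.5503]
Step 5: x=[6.2185 13.8203 17.0898 24.4566] v=[-1.9810 3.6501 -2.2101 0.5542]
Step 6: x=[5.5738 14.5623 17.0091 24.5629] v=[-1.2894 1.4840 -0.1615 0.2125]
Step 7: x=[5.7828 13.6689 18.2051 24.4749] v=[0.4180 -1.7869 2.3920 -0.1760]
Max displacement = 2.5623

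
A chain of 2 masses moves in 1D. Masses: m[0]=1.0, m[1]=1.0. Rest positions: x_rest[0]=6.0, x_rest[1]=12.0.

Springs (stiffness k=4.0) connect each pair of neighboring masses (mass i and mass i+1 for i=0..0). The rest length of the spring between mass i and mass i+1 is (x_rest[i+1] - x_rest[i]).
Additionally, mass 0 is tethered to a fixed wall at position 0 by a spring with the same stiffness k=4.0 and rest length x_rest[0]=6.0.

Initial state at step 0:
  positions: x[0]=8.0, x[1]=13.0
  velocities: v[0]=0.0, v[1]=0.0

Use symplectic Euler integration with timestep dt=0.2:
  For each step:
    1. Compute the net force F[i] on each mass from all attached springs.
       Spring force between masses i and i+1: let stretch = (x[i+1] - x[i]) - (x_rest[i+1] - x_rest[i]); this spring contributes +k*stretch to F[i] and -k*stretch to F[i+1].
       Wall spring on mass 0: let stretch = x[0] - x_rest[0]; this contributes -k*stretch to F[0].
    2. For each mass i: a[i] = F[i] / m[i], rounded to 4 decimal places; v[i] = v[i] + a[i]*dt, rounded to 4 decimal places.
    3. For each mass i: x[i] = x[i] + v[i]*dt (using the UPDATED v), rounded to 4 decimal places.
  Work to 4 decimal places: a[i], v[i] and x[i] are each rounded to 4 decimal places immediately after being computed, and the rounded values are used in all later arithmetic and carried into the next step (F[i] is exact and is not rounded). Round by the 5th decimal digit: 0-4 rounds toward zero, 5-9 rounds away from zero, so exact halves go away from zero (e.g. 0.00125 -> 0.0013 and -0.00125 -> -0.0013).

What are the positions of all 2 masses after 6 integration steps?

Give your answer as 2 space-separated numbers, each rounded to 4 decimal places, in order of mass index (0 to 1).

Answer: 5.5205 12.2058

Derivation:
Step 0: x=[8.0000 13.0000] v=[0.0000 0.0000]
Step 1: x=[7.5200 13.1600] v=[-2.4000 0.8000]
Step 2: x=[6.7392 13.3776] v=[-3.9040 1.0880]
Step 3: x=[5.9423 13.4931] v=[-3.9846 0.5773]
Step 4: x=[5.4027 13.3604] v=[-2.6978 -0.6633]
Step 5: x=[5.2719 12.9145] v=[-0.6538 -2.2295]
Step 6: x=[5.5205 12.2058] v=[1.2428 -3.5436]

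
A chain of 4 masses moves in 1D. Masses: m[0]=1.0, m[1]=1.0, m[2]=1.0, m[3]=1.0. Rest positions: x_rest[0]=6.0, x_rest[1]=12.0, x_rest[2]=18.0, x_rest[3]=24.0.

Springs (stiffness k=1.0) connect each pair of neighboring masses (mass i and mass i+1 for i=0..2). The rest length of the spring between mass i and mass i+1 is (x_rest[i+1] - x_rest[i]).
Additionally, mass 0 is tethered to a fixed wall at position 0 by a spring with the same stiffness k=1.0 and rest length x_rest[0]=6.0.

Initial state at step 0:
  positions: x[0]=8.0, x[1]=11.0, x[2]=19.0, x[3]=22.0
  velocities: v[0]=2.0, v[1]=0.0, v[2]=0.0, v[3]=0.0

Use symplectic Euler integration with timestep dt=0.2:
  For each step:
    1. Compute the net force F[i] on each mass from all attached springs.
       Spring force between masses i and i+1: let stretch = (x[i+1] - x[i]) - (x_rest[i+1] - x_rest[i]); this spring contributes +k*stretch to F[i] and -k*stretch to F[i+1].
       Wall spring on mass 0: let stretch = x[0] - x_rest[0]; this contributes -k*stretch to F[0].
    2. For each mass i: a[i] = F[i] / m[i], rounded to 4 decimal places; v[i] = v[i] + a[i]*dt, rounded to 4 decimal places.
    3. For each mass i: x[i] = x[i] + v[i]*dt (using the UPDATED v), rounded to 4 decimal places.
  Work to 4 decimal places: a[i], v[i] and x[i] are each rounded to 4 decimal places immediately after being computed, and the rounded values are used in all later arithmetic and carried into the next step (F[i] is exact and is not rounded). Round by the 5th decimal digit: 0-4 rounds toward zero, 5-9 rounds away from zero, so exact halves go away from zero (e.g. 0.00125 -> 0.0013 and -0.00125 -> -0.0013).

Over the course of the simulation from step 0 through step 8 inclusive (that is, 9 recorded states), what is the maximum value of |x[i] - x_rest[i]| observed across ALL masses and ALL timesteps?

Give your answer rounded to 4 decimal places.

Answer: 2.2000

Derivation:
Step 0: x=[8.0000 11.0000 19.0000 22.0000] v=[2.0000 0.0000 0.0000 0.0000]
Step 1: x=[8.2000 11.2000 18.8000 22.1200] v=[1.0000 1.0000 -1.0000 0.6000]
Step 2: x=[8.1920 11.5840 18.4288 22.3472] v=[-0.0400 1.9200 -1.8560 1.1360]
Step 3: x=[7.9920 12.1061 17.9405 22.6577] v=[-1.0000 2.6106 -2.4413 1.5523]
Step 4: x=[7.6369 12.6970 17.4076 23.0195] v=[-1.7756 2.9547 -2.6647 1.8089]
Step 5: x=[7.1787 13.2740 16.9107 23.3968] v=[-2.2910 2.8848 -2.4844 1.8865]
Step 6: x=[6.6772 13.7526 16.5278 23.7547] v=[-2.5077 2.3931 -1.9145 1.7893]
Step 7: x=[6.1916 14.0592 16.3230 24.0635] v=[-2.4281 1.5331 -1.0242 1.5439]
Step 8: x=[5.7730 14.1417 16.3372 24.3027] v=[-2.0929 0.4123 0.0711 1.1958]
Max displacement = 2.2000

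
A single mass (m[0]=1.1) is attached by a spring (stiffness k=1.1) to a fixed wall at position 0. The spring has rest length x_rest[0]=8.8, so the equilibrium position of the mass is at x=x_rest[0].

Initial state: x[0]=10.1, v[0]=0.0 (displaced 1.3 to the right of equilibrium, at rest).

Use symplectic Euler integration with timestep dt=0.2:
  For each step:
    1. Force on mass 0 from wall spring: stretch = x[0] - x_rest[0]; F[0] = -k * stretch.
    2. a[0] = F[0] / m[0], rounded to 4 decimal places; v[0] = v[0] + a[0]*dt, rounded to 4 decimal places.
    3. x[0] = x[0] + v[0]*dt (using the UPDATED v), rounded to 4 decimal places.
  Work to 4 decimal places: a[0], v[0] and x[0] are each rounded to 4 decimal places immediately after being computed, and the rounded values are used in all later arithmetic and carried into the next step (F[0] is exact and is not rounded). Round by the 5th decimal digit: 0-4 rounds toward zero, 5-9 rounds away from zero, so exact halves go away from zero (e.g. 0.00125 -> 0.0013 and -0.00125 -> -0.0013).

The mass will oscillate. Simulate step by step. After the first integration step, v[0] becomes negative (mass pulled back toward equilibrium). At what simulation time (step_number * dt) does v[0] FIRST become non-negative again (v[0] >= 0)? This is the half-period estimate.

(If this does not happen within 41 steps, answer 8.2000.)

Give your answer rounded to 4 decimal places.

Step 0: x=[10.1000] v=[0.0000]
Step 1: x=[10.0480] v=[-0.2600]
Step 2: x=[9.9461] v=[-0.5096]
Step 3: x=[9.7983] v=[-0.7388]
Step 4: x=[9.6106] v=[-0.9385]
Step 5: x=[9.3905] v=[-1.1006]
Step 6: x=[9.1468] v=[-1.2187]
Step 7: x=[8.8892] v=[-1.2881]
Step 8: x=[8.6280] v=[-1.3059]
Step 9: x=[8.3737] v=[-1.2715]
Step 10: x=[8.1365] v=[-1.1862]
Step 11: x=[7.9258] v=[-1.0535]
Step 12: x=[7.7501] v=[-0.8787]
Step 13: x=[7.6164] v=[-0.6687]
Step 14: x=[7.5300] v=[-0.4320]
Step 15: x=[7.4944] v=[-0.1780]
Step 16: x=[7.5110] v=[0.0831]
First v>=0 after going negative at step 16, time=3.2000

Answer: 3.2000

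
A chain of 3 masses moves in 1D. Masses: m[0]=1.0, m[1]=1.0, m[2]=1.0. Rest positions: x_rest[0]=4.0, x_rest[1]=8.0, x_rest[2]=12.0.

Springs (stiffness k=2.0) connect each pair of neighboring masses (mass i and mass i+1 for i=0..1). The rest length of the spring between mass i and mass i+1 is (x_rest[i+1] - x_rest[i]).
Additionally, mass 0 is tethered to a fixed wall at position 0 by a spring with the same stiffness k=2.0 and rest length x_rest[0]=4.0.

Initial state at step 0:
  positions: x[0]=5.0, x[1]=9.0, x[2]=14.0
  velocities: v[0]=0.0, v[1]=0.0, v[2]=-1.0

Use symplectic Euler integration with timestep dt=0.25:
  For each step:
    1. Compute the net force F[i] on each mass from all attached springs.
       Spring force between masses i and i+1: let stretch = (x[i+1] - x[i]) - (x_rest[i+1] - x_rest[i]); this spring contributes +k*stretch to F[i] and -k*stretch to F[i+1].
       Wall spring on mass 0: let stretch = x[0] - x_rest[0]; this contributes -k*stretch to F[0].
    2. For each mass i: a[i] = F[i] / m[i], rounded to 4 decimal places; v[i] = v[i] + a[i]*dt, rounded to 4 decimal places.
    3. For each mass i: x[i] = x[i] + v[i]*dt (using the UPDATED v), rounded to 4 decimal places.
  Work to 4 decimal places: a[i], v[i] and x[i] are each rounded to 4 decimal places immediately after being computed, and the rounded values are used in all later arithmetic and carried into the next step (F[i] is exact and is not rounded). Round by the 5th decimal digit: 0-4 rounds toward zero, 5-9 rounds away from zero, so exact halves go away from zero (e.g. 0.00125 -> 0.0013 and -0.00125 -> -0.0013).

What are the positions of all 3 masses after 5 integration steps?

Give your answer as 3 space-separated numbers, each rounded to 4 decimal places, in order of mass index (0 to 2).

Answer: 4.2243 8.8980 12.1601

Derivation:
Step 0: x=[5.0000 9.0000 14.0000] v=[0.0000 0.0000 -1.0000]
Step 1: x=[4.8750 9.1250 13.6250] v=[-0.5000 0.5000 -1.5000]
Step 2: x=[4.6719 9.2813 13.1875] v=[-0.8125 0.6250 -1.7500]
Step 3: x=[4.4610 9.3497 12.7617] v=[-0.8438 0.2734 -1.7031]
Step 4: x=[4.3035 9.2335 12.4094] v=[-0.6300 -0.4650 -1.4091]
Step 5: x=[4.2243 8.8980 12.1601] v=[-0.3168 -1.3421 -0.9971]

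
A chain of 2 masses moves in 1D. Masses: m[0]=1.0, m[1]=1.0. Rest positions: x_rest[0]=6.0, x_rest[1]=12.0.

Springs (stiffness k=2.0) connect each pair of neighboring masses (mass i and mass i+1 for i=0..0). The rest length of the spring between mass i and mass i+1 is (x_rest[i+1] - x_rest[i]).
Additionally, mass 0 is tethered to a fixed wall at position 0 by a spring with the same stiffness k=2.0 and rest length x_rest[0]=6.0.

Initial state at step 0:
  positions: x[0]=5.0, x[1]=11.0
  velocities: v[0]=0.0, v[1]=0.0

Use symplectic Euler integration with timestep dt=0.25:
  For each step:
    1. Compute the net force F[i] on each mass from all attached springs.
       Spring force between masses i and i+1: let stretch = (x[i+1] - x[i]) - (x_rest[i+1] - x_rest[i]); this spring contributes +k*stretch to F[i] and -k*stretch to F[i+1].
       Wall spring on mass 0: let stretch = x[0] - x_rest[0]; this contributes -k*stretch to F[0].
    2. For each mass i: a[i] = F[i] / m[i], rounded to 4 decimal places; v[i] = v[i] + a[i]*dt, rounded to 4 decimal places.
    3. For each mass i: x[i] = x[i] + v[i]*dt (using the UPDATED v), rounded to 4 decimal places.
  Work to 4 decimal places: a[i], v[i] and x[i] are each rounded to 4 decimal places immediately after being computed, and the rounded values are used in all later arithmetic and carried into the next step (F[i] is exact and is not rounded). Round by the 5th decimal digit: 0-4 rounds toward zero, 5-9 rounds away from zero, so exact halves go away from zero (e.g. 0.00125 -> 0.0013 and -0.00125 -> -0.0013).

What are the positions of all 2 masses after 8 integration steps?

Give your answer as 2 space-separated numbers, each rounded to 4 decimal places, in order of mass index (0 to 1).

Answer: 6.1457 12.3760

Derivation:
Step 0: x=[5.0000 11.0000] v=[0.0000 0.0000]
Step 1: x=[5.1250 11.0000] v=[0.5000 0.0000]
Step 2: x=[5.3438 11.0156] v=[0.8750 0.0625]
Step 3: x=[5.6036 11.0723] v=[1.0390 0.2266]
Step 4: x=[5.8465 11.1954] v=[0.9716 0.4923]
Step 5: x=[6.0272 11.3999] v=[0.7228 0.8179]
Step 6: x=[6.1261 11.6828] v=[0.3956 1.1316]
Step 7: x=[6.1538 12.0211] v=[0.1109 1.3533]
Step 8: x=[6.1457 12.3760] v=[-0.0324 1.4197]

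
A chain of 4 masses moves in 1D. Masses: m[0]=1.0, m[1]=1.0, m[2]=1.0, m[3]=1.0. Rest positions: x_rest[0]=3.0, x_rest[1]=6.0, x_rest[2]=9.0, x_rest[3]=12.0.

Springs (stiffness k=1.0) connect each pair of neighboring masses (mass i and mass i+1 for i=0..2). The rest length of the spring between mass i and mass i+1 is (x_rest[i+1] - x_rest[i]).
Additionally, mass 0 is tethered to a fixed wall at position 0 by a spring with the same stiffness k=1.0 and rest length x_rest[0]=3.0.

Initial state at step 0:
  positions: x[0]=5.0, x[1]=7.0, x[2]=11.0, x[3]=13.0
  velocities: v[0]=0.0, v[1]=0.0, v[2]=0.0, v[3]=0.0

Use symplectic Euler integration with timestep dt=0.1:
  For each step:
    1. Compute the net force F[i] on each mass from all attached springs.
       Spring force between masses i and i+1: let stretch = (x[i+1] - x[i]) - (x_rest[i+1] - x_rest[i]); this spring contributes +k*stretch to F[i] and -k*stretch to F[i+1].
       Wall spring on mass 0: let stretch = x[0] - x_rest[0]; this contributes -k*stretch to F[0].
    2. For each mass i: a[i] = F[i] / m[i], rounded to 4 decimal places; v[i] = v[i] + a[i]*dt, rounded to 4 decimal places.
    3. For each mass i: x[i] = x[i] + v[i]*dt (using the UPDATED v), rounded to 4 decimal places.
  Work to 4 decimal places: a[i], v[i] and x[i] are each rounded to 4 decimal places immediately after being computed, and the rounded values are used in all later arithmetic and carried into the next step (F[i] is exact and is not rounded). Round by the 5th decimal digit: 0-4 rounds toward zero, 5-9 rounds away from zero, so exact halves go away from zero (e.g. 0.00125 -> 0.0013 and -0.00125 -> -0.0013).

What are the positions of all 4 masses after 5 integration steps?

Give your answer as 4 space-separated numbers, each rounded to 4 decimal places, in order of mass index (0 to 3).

Answer: 4.5773 7.2694 10.7238 13.1398

Derivation:
Step 0: x=[5.0000 7.0000 11.0000 13.0000] v=[0.0000 0.0000 0.0000 0.0000]
Step 1: x=[4.9700 7.0200 10.9800 13.0100] v=[-0.3000 0.2000 -0.2000 0.1000]
Step 2: x=[4.9108 7.0591 10.9407 13.0297] v=[-0.5920 0.3910 -0.3930 0.1970]
Step 3: x=[4.8240 7.1155 10.8835 13.0585] v=[-0.8683 0.5643 -0.5723 0.2881]
Step 4: x=[4.7118 7.1867 10.8103 13.0956] v=[-1.1216 0.7120 -0.7316 0.3706]
Step 5: x=[4.5773 7.2694 10.7238 13.1398] v=[-1.3453 0.8269 -0.8654 0.4421]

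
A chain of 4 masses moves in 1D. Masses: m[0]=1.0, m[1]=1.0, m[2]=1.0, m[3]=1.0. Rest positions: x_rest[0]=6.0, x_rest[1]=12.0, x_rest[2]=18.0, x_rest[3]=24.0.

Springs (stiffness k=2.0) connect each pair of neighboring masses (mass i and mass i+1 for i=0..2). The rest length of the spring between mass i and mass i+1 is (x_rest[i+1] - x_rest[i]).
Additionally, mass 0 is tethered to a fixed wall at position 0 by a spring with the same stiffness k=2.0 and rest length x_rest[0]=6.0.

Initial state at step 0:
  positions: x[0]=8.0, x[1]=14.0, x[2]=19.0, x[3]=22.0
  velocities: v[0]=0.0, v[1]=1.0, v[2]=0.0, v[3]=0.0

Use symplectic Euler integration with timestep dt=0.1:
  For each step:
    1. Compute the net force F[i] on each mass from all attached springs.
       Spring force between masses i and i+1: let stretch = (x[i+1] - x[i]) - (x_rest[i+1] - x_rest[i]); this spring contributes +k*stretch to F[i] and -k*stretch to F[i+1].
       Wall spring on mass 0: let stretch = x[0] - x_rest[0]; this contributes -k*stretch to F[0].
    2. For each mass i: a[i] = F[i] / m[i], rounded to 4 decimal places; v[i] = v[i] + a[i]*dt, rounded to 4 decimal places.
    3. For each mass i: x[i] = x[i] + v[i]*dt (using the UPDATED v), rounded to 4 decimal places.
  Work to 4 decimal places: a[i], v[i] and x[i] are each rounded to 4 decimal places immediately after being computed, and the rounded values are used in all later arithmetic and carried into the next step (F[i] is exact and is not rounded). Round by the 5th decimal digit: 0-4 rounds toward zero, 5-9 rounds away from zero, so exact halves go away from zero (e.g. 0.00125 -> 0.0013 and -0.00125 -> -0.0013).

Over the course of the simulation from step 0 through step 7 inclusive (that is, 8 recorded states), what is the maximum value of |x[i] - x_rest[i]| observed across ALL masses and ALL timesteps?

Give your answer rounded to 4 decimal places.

Step 0: x=[8.0000 14.0000 19.0000 22.0000] v=[0.0000 1.0000 0.0000 0.0000]
Step 1: x=[7.9600 14.0800 18.9600 22.0600] v=[-0.4000 0.8000 -0.4000 0.6000]
Step 2: x=[7.8832 14.1352 18.8844 22.1780] v=[-0.7680 0.5520 -0.7560 1.1800]
Step 3: x=[7.7738 14.1603 18.7797 22.3501] v=[-1.0942 0.2514 -1.0471 1.7213]
Step 4: x=[7.6366 14.1501 18.6540 22.5708] v=[-1.3717 -0.1020 -1.2569 2.2072]
Step 5: x=[7.4770 14.0997 18.5166 22.8332] v=[-1.5963 -0.5039 -1.3743 2.6238]
Step 6: x=[7.3003 14.0052 18.3772 23.1293] v=[-1.7672 -0.9451 -1.3944 2.9605]
Step 7: x=[7.1117 13.8640 18.2454 23.4503] v=[-1.8863 -1.4117 -1.3184 3.2101]
Max displacement = 2.1603

Answer: 2.1603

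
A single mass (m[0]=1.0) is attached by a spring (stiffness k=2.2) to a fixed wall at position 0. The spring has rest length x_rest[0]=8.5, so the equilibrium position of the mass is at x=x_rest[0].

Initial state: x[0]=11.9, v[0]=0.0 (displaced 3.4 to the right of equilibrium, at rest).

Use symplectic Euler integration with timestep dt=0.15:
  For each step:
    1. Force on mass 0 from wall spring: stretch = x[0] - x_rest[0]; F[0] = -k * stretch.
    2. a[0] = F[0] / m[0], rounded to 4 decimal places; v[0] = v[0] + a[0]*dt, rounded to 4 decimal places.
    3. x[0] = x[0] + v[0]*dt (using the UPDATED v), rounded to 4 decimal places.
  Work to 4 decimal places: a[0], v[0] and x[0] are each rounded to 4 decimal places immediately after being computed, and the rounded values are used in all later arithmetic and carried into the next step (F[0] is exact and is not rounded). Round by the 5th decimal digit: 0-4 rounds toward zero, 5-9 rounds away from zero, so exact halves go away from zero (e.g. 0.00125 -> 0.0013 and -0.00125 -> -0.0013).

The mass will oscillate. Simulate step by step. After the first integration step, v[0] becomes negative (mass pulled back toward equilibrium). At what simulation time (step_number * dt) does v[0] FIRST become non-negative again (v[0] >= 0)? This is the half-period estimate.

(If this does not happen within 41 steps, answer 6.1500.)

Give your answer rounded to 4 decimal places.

Answer: 2.2500

Derivation:
Step 0: x=[11.9000] v=[0.0000]
Step 1: x=[11.7317] v=[-1.1220]
Step 2: x=[11.4034] v=[-2.1885]
Step 3: x=[10.9314] v=[-3.1466]
Step 4: x=[10.3391] v=[-3.9490]
Step 5: x=[9.6557] v=[-4.5559]
Step 6: x=[8.9151] v=[-4.9373]
Step 7: x=[8.1540] v=[-5.0743]
Step 8: x=[7.4100] v=[-4.9601]
Step 9: x=[6.7199] v=[-4.6004]
Step 10: x=[6.1180] v=[-4.0130]
Step 11: x=[5.6340] v=[-3.2269]
Step 12: x=[5.2918] v=[-2.2811]
Step 13: x=[5.1084] v=[-1.2224]
Step 14: x=[5.0929] v=[-0.1032]
Step 15: x=[5.2461] v=[1.0211]
First v>=0 after going negative at step 15, time=2.2500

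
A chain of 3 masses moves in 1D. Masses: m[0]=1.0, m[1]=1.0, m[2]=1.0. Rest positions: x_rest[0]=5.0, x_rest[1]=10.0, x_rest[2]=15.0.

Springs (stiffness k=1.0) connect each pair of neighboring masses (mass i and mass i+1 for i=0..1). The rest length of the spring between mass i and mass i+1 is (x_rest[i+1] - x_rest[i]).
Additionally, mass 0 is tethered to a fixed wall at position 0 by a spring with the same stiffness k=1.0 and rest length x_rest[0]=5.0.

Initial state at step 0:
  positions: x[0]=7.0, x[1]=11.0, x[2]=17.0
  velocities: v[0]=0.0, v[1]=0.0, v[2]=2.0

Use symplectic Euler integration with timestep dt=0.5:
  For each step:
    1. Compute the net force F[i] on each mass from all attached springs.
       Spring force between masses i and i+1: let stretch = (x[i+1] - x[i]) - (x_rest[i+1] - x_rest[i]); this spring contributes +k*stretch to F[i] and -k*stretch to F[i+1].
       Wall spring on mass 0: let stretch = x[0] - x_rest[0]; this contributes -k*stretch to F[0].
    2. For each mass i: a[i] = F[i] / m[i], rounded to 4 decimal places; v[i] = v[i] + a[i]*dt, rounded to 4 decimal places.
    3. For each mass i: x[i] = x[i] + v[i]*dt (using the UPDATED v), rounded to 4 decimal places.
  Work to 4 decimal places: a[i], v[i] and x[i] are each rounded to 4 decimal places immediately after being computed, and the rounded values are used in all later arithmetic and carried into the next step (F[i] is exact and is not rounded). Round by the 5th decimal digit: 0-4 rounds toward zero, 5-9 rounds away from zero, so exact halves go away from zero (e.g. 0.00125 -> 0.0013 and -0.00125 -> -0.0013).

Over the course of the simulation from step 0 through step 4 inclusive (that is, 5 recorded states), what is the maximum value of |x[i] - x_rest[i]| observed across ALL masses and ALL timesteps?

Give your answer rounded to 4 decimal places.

Step 0: x=[7.0000 11.0000 17.0000] v=[0.0000 0.0000 2.0000]
Step 1: x=[6.2500 11.5000 17.7500] v=[-1.5000 1.0000 1.5000]
Step 2: x=[5.2500 12.2500 18.1875] v=[-2.0000 1.5000 0.8750]
Step 3: x=[4.6875 12.7344 18.3907] v=[-1.1250 0.9688 0.4063]
Step 4: x=[4.9649 12.6212 18.4298] v=[0.5547 -0.2265 0.0782]
Max displacement = 3.4298

Answer: 3.4298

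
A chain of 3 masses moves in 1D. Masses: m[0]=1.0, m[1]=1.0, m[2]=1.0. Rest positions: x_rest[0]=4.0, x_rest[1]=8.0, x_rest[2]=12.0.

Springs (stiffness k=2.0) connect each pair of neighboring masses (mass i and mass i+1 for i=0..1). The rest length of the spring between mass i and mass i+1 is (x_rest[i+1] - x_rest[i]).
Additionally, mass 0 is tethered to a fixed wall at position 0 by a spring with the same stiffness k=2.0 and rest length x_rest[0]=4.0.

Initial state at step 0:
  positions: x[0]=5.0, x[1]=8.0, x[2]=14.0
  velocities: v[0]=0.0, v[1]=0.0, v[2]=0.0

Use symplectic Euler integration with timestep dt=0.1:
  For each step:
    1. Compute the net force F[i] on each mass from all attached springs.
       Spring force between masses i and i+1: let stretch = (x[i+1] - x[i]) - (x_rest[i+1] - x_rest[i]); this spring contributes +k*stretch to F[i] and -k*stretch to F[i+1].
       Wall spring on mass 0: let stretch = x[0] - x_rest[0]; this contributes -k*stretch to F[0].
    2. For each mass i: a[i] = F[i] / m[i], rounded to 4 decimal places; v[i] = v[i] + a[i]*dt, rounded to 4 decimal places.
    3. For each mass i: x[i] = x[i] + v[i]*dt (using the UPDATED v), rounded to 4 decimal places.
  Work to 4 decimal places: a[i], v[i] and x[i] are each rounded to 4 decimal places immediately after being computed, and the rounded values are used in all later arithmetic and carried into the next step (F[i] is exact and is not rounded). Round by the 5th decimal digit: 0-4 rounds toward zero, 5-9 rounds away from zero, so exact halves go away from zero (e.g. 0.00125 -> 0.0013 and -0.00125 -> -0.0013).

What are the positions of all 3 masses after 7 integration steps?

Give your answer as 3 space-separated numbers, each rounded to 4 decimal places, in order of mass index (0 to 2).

Step 0: x=[5.0000 8.0000 14.0000] v=[0.0000 0.0000 0.0000]
Step 1: x=[4.9600 8.0600 13.9600] v=[-0.4000 0.6000 -0.4000]
Step 2: x=[4.8828 8.1760 13.8820] v=[-0.7720 1.1600 -0.7800]
Step 3: x=[4.7738 8.3403 13.7699] v=[-1.0899 1.6426 -1.1212]
Step 4: x=[4.6407 8.5418 13.6292] v=[-1.3314 2.0152 -1.4071]
Step 5: x=[4.4928 8.7671 13.4667] v=[-1.4793 2.2525 -1.6246]
Step 6: x=[4.3405 9.0009 13.2903] v=[-1.5230 2.3376 -1.7645]
Step 7: x=[4.1946 9.2272 13.1081] v=[-1.4590 2.2634 -1.8224]

Answer: 4.1946 9.2272 13.1081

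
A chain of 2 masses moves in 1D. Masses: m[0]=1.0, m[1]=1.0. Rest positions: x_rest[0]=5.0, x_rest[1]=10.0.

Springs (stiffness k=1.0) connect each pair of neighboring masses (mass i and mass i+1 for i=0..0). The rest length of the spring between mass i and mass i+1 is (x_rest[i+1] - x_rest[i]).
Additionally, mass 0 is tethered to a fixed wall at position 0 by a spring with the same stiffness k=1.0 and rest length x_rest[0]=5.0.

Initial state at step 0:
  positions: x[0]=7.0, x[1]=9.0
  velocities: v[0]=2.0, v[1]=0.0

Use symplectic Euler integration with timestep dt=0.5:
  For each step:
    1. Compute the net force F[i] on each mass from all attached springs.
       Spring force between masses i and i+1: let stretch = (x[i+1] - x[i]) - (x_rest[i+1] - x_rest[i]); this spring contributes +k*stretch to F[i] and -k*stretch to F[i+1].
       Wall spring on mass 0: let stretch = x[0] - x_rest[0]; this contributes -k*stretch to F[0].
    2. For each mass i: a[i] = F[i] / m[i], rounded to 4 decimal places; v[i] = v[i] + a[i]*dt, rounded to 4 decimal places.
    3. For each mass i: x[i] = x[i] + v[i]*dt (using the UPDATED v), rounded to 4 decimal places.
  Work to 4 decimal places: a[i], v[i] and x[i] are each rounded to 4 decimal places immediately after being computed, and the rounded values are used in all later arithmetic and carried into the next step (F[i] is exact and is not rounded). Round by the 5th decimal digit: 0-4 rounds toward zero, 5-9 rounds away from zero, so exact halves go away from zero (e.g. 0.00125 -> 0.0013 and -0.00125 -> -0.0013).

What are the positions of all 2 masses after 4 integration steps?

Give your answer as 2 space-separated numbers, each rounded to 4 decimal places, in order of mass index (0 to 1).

Answer: 3.9883 12.5822

Derivation:
Step 0: x=[7.0000 9.0000] v=[2.0000 0.0000]
Step 1: x=[6.7500 9.7500] v=[-0.5000 1.5000]
Step 2: x=[5.5625 11.0000] v=[-2.3750 2.5000]
Step 3: x=[4.3438 12.1407] v=[-2.4375 2.2813]
Step 4: x=[3.9883 12.5822] v=[-0.7110 0.8829]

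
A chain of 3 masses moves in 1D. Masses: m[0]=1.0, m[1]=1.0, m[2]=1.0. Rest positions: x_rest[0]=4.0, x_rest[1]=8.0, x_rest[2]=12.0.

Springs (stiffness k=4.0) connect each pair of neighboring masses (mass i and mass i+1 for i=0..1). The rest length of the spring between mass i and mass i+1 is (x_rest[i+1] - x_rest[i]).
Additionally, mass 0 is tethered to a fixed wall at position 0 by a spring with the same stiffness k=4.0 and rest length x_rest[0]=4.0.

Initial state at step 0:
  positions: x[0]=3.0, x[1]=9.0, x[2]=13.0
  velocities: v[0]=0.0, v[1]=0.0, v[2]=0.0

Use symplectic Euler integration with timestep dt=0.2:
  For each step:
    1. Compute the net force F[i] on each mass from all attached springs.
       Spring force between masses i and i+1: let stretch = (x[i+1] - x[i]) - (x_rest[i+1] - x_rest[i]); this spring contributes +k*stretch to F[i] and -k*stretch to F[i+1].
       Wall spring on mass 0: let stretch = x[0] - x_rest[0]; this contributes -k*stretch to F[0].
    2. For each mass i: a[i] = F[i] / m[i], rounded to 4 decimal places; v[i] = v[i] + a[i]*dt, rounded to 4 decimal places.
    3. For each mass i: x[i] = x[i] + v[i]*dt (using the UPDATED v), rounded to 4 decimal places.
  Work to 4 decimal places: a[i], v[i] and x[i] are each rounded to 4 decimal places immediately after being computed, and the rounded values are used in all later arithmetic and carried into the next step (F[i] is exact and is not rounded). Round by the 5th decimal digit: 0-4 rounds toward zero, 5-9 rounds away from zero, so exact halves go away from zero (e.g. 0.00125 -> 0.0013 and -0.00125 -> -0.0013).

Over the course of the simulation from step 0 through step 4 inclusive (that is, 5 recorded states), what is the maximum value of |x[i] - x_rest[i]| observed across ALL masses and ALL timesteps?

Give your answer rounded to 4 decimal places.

Step 0: x=[3.0000 9.0000 13.0000] v=[0.0000 0.0000 0.0000]
Step 1: x=[3.4800 8.6800 13.0000] v=[2.4000 -1.6000 0.0000]
Step 2: x=[4.2352 8.2192 12.9488] v=[3.7760 -2.3040 -0.2560]
Step 3: x=[4.9502 7.8777 12.7809] v=[3.5750 -1.7075 -0.8397]
Step 4: x=[5.3416 7.8523 12.4684] v=[1.9568 -0.1269 -1.5623]
Max displacement = 1.3416

Answer: 1.3416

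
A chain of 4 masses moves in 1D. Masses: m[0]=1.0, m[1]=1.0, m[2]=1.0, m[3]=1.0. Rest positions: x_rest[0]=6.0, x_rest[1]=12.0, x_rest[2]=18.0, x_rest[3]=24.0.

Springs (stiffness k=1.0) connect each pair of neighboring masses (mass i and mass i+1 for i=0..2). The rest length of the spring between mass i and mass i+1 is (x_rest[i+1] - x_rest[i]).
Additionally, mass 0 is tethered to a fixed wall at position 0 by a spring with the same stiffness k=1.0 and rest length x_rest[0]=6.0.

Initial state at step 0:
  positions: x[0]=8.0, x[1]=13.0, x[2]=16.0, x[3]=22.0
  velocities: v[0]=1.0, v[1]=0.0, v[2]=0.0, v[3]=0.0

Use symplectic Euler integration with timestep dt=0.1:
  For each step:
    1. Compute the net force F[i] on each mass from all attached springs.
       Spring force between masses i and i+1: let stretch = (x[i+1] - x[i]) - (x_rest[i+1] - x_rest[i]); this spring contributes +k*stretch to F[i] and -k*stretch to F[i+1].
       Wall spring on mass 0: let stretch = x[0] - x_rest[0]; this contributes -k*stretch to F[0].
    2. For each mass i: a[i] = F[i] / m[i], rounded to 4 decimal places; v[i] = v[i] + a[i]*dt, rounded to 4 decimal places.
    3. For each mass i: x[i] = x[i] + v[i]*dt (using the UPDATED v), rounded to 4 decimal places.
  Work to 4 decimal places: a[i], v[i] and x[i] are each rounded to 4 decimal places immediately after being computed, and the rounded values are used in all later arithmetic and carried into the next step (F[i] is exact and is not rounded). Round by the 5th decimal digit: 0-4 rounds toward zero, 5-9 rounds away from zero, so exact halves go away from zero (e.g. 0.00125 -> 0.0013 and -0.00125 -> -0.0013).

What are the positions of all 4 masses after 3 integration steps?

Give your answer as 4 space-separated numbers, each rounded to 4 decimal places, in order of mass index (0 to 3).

Answer: 8.1141 12.8860 16.1760 22.0015

Derivation:
Step 0: x=[8.0000 13.0000 16.0000 22.0000] v=[1.0000 0.0000 0.0000 0.0000]
Step 1: x=[8.0700 12.9800 16.0300 22.0000] v=[0.7000 -0.2000 0.3000 0.0000]
Step 2: x=[8.1084 12.9414 16.0892 22.0003] v=[0.3840 -0.3860 0.5920 0.0030]
Step 3: x=[8.1141 12.8860 16.1760 22.0015] v=[0.0565 -0.5545 0.8683 0.0119]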